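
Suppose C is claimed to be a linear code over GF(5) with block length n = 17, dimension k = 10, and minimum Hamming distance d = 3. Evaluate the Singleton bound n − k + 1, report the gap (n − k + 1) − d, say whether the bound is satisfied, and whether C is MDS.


Singleton RHS = n − k + 1 = 8, slack = 5, bound satisfied, not MDS.

Singleton bound: d ≤ n − k + 1.
Here n = 17, k = 10, so n − k + 1 = 8.
Given d = 3, check d ≤ 8: YES.
Slack = (n − k + 1) − d = 5.
The code is NOT MDS (slack = 5 > 0).
Description: the claimed parameters are [17, 10, 3]_5; such a code would be non-MDS.


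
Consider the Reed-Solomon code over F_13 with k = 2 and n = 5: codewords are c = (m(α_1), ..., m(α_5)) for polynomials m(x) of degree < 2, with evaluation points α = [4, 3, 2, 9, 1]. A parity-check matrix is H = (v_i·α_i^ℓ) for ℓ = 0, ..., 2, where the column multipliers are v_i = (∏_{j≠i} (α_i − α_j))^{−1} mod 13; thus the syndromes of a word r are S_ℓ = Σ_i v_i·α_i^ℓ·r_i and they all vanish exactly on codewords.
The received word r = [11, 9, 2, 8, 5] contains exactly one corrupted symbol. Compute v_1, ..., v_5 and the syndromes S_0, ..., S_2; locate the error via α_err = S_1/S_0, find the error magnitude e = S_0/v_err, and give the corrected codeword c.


S = (5, 10, 7), error at position 3, error magnitude e = 8, c = [11, 9, 7, 8, 5].

Step 1: column multipliers v_i = (∏_{j≠i}(α_i − α_j))^{−1} mod 13.
  i = 1 (α = 4): (4−3)(4−2)(4−9)(4−1) = 1·2·(−5)·3 = −30 ≡ 9, so v_1 = 9^{−1} = 3 (mod 13).
  i = 2 (α = 3): (3−4)(3−2)(3−9)(3−1) = (−1)·1·(−6)·2 = 12 ≡ 12, so v_2 = 12^{−1} = 12 (mod 13).
  i = 3 (α = 2): (2−4)(2−3)(2−9)(2−1) = (−2)·(−1)·(−7)·1 = −14 ≡ 12, so v_3 = 12^{−1} = 12 (mod 13).
  i = 4 (α = 9): (9−4)(9−3)(9−2)(9−1) = 5·6·7·8 = 1680 ≡ 3, so v_4 = 3^{−1} = 9 (mod 13).
  i = 5 (α = 1): (1−4)(1−3)(1−2)(1−9) = (−3)·(−2)·(−1)·(−8) = 48 ≡ 9, so v_5 = 9^{−1} = 3 (mod 13).
  v = [3, 12, 12, 9, 3].
Step 2: syndromes of r = [11, 9, 2, 8, 5] (all sums mod 13).
  S_0 = Σ v_i r_i = 3·11 + 12·9 + 12·2 + 9·8 + 3·5 = 252 ≡ 5.
  S_1 = Σ v_i α_i r_i = 3·4·11 + 12·3·9 + 12·2·2 + 9·9·8 + 3·1·5 = 1167 ≡ 10.
  α_i^2 mod 13 = [3, 9, 4, 3, 1].
  S_2 = Σ v_i α_i^2 r_i = 3·3·11 + 12·9·9 + 12·4·2 + 9·3·8 + 3·1·5 = 1398 ≡ 7.
  S = (5, 10, 7) ≠ 0, so r is not a codeword (an error is present).
Step 3: locate the error. For a single error e at position i, S_ℓ = v_i·e·α_i^ℓ, so α_err = S_1/S_0.
  S_0^{−1} = 5^{−1} = 8 (mod 13), so α_err = 10·8 = 80 ≡ 2 = α_3. Error position i = 3.
  Consistency check: S_2/S_1 = 7·4 = 28 ≡ 2 = α_err ✓ (single-error assumption holds).
Step 4: error magnitude e = S_0/v_3 = S_0·∏_{j≠3}(α_3 − α_j) = 5·12 = 60 ≡ 8 (mod 13).
Step 5: correct position 3: c_3 = r_3 − e = 2 − 8 ≡ 7 (mod 13). Hence c = [11, 9, 7, 8, 5].
  Check: interpolating c through the α_i gives m(x) = 3 + 2·x (degree < 2) with m(α_i) = c_i for every i, so c is indeed a codeword.


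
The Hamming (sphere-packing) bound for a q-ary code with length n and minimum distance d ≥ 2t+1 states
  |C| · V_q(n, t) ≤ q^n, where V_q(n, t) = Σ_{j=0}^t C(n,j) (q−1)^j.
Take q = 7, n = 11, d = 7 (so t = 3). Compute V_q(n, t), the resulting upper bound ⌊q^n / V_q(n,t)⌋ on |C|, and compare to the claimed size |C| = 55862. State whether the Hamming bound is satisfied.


V_q(n, t) = 37687, q^n = 1977326743, Hamming bound = 52467, |C| = 55862 > bound (violated).

Step 1: Compute V_q(n, t) = Σ_{j=0}^3 C(n, j) (q−1)^j.
  j = 0: C(11,0)·(6)^0 = 1·1 = 1.
  j = 1: C(11,1)·(6)^1 = 11·6 = 66.
  j = 2: C(11,2)·(6)^2 = 55·36 = 1980.
  j = 3: C(11,3)·(6)^3 = 165·216 = 35640.
  V_q(n, t) = 1 + 66 + 1980 + 35640 = 37687.
Step 2: q^n = 7^11 = 1977326743.
Step 3: Hamming bound ⌊q^n / V_q(n,t)⌋ = ⌊1977326743/37687⌋ = 52467.
Step 4: Compare |C| = 55862 to 52467: violated.
The claimed |C| lies above the Hamming bound, so no 7-ary code of length 11 with d ≥ 7 can have 55862 codewords.


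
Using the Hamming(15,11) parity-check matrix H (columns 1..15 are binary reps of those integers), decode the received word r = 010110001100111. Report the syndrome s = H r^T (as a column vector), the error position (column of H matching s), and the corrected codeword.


s = (1, 1, 0, 0)^T, error position = 12, corrected codeword c = 010110001101111

Compute s = H r^T mod 2 one row at a time:
  s_1 = 0 + 1 + 1 + 0 + 0 + 1 + 1 + 1 = 5 ≡ 1 (mod 2).
  s_2 = 1 + 1 + 0 + 0 + 0 + 1 + 1 + 1 = 5 ≡ 1 (mod 2).
  s_3 = 1 + 0 + 0 + 0 + 1 + 0 + 1 + 1 = 4 ≡ 0 (mod 2).
  s_4 = 0 + 0 + 1 + 0 + 1 + 0 + 1 + 1 = 4 ≡ 0 (mod 2).
s = (1, 1, 0, 0)^T — this equals column 12 of H (binary 1100), so error is at position 12.
Correct: flip bit 12 of r = 010110001100111 to get c = 010110001101111.


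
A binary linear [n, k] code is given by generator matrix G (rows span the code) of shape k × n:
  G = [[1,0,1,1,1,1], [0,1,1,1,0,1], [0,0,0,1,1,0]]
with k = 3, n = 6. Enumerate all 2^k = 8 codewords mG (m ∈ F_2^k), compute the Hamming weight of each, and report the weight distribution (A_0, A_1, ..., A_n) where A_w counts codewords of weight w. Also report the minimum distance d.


Weight distribution: A_0 = 1, A_2 = 1, A_3 = 3, A_4 = 2, A_5 = 1. Minimum distance d = 2.

Enumerate all 2^3 = 8 messages m ∈ F_2^3.
For each, compute codeword c = mG in F_2^6, then tally its weight.
  m = 000 → c = 000000, weight = 0.
  m = 100 → c = 101111, weight = 5.
  m = 010 → c = 011101, weight = 4.
  m = 110 → c = 110010, weight = 3.
  m = 001 → c = 000110, weight = 2.
  m = 101 → c = 101001, weight = 3.
  m = 011 → c = 011011, weight = 4.
  m = 111 → c = 110100, weight = 3.
Tally weights:
  weight 0: 1 codewords.
  weight 2: 1 codewords.
  weight 3: 3 codewords.
  weight 4: 2 codewords.
  weight 5: 1 codewords.
Minimum distance d = smallest w > 0 with A_w > 0 = 2.
Sanity: Σ A_w = 8 = 2^3 = 8 ✓.


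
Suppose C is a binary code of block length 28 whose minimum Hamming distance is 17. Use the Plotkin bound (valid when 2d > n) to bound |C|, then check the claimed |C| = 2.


Plotkin bound M ≤ 4; given |C| = 2 ≤ bound (satisfied).

Check applicability: 2d = 34, n = 28.
2d − n = 6 > 0, so Plotkin applies.
Compute d/(2d−n) = 17/6 ≈ 2.8333.
⌊d/(2d−n)⌋ = 2.
Plotkin bound: M ≤ 2·2 = 4.
Given |C| = 2, check: satisfied.
This |C| is below the Plotkin bound.


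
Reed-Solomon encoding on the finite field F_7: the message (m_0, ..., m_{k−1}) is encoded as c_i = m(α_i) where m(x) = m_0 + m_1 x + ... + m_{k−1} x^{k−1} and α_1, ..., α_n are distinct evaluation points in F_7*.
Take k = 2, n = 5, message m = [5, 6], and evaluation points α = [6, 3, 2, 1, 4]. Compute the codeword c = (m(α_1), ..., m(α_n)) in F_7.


c = [6, 2, 3, 4, 1]

Message polynomial: m(x) = 5 + 6·x (mod 7).
For each evaluation point α_i, compute m(α_i) mod 7:
  α_1 = 6: Horner steps 6 → 6, so m(6) = 6.
  α_2 = 3: Horner steps 6 → 2, so m(3) = 2.
  α_3 = 2: Horner steps 6 → 3, so m(2) = 3.
  α_4 = 1: Horner steps 6 → 4, so m(1) = 4.
  α_5 = 4: Horner steps 6 → 1, so m(4) = 1.
Codeword c = [6, 2, 3, 4, 1] ∈ F_7^5.


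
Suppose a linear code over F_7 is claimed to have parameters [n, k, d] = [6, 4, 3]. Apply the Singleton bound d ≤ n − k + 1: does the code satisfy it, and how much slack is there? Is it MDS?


Singleton RHS = n − k + 1 = 3, slack = 0, bound satisfied, MDS.

Singleton bound: d ≤ n − k + 1.
Here n = 6, k = 4, so n − k + 1 = 3.
Given d = 3, check d ≤ 3: YES.
Slack = (n − k + 1) − d = 0.
The code is MDS (slack = 0).
Description: the claimed parameters are [6, 4, 3]_7; such a code would be MDS (meets Singleton bound).


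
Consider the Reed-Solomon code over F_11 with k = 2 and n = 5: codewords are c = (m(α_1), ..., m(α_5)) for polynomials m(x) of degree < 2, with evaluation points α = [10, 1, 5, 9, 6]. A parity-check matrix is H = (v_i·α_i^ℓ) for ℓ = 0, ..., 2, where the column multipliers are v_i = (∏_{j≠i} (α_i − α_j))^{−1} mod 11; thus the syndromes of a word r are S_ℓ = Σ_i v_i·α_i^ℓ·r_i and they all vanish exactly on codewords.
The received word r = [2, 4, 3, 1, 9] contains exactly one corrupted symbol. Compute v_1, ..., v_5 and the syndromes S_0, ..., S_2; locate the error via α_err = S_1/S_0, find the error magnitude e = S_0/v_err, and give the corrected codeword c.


S = (9, 1, 5), error at position 3, error magnitude e = 6, c = [2, 4, 8, 1, 9].

Step 1: column multipliers v_i = (∏_{j≠i}(α_i − α_j))^{−1} mod 11.
  i = 1 (α = 10): (10−1)(10−5)(10−9)(10−6) = 9·5·1·4 = 180 ≡ 4, so v_1 = 4^{−1} = 3 (mod 11).
  i = 2 (α = 1): (1−10)(1−5)(1−9)(1−6) = (−9)·(−4)·(−8)·(−5) = 1440 ≡ 10, so v_2 = 10^{−1} = 10 (mod 11).
  i = 3 (α = 5): (5−10)(5−1)(5−9)(5−6) = (−5)·4·(−4)·(−1) = −80 ≡ 8, so v_3 = 8^{−1} = 7 (mod 11).
  i = 4 (α = 9): (9−10)(9−1)(9−5)(9−6) = (−1)·8·4·3 = −96 ≡ 3, so v_4 = 3^{−1} = 4 (mod 11).
  i = 5 (α = 6): (6−10)(6−1)(6−5)(6−9) = (−4)·5·1·(−3) = 60 ≡ 5, so v_5 = 5^{−1} = 9 (mod 11).
  v = [3, 10, 7, 4, 9].
Step 2: syndromes of r = [2, 4, 3, 1, 9] (all sums mod 11).
  S_0 = Σ v_i r_i = 3·2 + 10·4 + 7·3 + 4·1 + 9·9 = 152 ≡ 9.
  S_1 = Σ v_i α_i r_i = 3·10·2 + 10·1·4 + 7·5·3 + 4·9·1 + 9·6·9 = 727 ≡ 1.
  α_i^2 mod 11 = [1, 1, 3, 4, 3].
  S_2 = Σ v_i α_i^2 r_i = 3·1·2 + 10·1·4 + 7·3·3 + 4·4·1 + 9·3·9 = 368 ≡ 5.
  S = (9, 1, 5) ≠ 0, so r is not a codeword (an error is present).
Step 3: locate the error. For a single error e at position i, S_ℓ = v_i·e·α_i^ℓ, so α_err = S_1/S_0.
  S_0^{−1} = 9^{−1} = 5 (mod 11), so α_err = 1·5 = 5 ≡ 5 = α_3. Error position i = 3.
  Consistency check: S_2/S_1 = 5·1 = 5 ≡ 5 = α_err ✓ (single-error assumption holds).
Step 4: error magnitude e = S_0/v_3 = S_0·∏_{j≠3}(α_3 − α_j) = 9·8 = 72 ≡ 6 (mod 11).
Step 5: correct position 3: c_3 = r_3 − e = 3 − 6 ≡ 8 (mod 11). Hence c = [2, 4, 8, 1, 9].
  Check: interpolating c through the α_i gives m(x) = 3 + 1·x (degree < 2) with m(α_i) = c_i for every i, so c is indeed a codeword.


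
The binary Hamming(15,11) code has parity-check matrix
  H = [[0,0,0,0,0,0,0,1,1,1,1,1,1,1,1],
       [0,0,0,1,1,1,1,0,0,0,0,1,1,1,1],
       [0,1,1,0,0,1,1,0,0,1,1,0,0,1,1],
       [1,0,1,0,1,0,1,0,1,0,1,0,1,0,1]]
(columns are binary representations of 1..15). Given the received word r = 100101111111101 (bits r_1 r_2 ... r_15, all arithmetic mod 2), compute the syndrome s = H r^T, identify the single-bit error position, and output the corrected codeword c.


s = (1, 0, 1, 0)^T, error position = 10, corrected codeword c = 100101111011101

Compute s = H r^T mod 2 one row at a time:
  s_1 = 1 + 1 + 1 + 1 + 1 + 1 + 0 + 1 = 7 ≡ 1 (mod 2).
  s_2 = 1 + 0 + 1 + 1 + 1 + 1 + 0 + 1 = 6 ≡ 0 (mod 2).
  s_3 = 0 + 0 + 1 + 1 + 1 + 1 + 0 + 1 = 5 ≡ 1 (mod 2).
  s_4 = 1 + 0 + 0 + 1 + 1 + 1 + 1 + 1 = 6 ≡ 0 (mod 2).
s = (1, 0, 1, 0)^T — this equals column 10 of H (binary 1010), so error is at position 10.
Correct: flip bit 10 of r = 100101111111101 to get c = 100101111011101.


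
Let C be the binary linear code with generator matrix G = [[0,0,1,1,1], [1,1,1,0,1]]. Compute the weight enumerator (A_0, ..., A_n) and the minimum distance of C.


Weight distribution: A_0 = 1, A_3 = 2, A_4 = 1. Minimum distance d = 3.

Enumerate all 2^2 = 4 messages m ∈ F_2^2.
For each, compute codeword c = mG in F_2^5, then tally its weight.
  m = 00 → c = 00000, weight = 0.
  m = 10 → c = 00111, weight = 3.
  m = 01 → c = 11101, weight = 4.
  m = 11 → c = 11010, weight = 3.
Tally weights:
  weight 0: 1 codewords.
  weight 3: 2 codewords.
  weight 4: 1 codewords.
Minimum distance d = smallest w > 0 with A_w > 0 = 3.
Sanity: Σ A_w = 4 = 2^2 = 4 ✓.


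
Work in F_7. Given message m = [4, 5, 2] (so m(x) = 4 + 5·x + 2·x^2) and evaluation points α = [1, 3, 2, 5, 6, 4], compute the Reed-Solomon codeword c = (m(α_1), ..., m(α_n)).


c = [4, 2, 1, 2, 1, 0]

Message polynomial: m(x) = 4 + 5·x + 2·x^2 (mod 7).
For each evaluation point α_i, compute m(α_i) mod 7:
  α_1 = 1: Horner steps 2 → 0 → 4, so m(1) = 4.
  α_2 = 3: Horner steps 2 → 4 → 2, so m(3) = 2.
  α_3 = 2: Horner steps 2 → 2 → 1, so m(2) = 1.
  α_4 = 5: Horner steps 2 → 1 → 2, so m(5) = 2.
  α_5 = 6: Horner steps 2 → 3 → 1, so m(6) = 1.
  α_6 = 4: Horner steps 2 → 6 → 0, so m(4) = 0.
Codeword c = [4, 2, 1, 2, 1, 0] ∈ F_7^6.


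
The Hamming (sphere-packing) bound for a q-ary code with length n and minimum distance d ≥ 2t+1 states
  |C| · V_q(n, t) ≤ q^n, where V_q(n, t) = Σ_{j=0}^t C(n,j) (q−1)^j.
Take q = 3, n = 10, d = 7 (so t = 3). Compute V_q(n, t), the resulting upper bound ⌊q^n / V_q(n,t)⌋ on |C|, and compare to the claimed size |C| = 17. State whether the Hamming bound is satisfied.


V_q(n, t) = 1161, q^n = 59049, Hamming bound = 50, |C| = 17 ≤ bound (satisfied).

Step 1: Compute V_q(n, t) = Σ_{j=0}^3 C(n, j) (q−1)^j.
  j = 0: C(10,0)·(2)^0 = 1·1 = 1.
  j = 1: C(10,1)·(2)^1 = 10·2 = 20.
  j = 2: C(10,2)·(2)^2 = 45·4 = 180.
  j = 3: C(10,3)·(2)^3 = 120·8 = 960.
  V_q(n, t) = 1 + 20 + 180 + 960 = 1161.
Step 2: q^n = 3^10 = 59049.
Step 3: Hamming bound ⌊q^n / V_q(n,t)⌋ = ⌊59049/1161⌋ = 50.
Step 4: Compare |C| = 17 to 50: satisfied.
The claimed |C| lies below the Hamming bound.


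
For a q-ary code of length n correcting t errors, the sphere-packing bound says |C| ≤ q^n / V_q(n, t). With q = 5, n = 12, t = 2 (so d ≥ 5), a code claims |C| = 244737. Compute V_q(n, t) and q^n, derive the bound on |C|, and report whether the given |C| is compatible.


V_q(n, t) = 1105, q^n = 244140625, Hamming bound = 220941, |C| = 244737 > bound (violated).

Step 1: Compute V_q(n, t) = Σ_{j=0}^2 C(n, j) (q−1)^j.
  j = 0: C(12,0)·(4)^0 = 1·1 = 1.
  j = 1: C(12,1)·(4)^1 = 12·4 = 48.
  j = 2: C(12,2)·(4)^2 = 66·16 = 1056.
  V_q(n, t) = 1 + 48 + 1056 = 1105.
Step 2: q^n = 5^12 = 244140625.
Step 3: Hamming bound ⌊q^n / V_q(n,t)⌋ = ⌊244140625/1105⌋ = 220941.
Step 4: Compare |C| = 244737 to 220941: violated.
The claimed |C| lies above the Hamming bound, so no 5-ary code of length 12 with d ≥ 5 can have 244737 codewords.


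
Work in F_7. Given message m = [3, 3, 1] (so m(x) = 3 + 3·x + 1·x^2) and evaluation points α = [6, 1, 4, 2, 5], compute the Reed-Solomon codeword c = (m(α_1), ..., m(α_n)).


c = [1, 0, 3, 6, 1]

Message polynomial: m(x) = 3 + 3·x + 1·x^2 (mod 7).
For each evaluation point α_i, compute m(α_i) mod 7:
  α_1 = 6: Horner steps 1 → 2 → 1, so m(6) = 1.
  α_2 = 1: Horner steps 1 → 4 → 0, so m(1) = 0.
  α_3 = 4: Horner steps 1 → 0 → 3, so m(4) = 3.
  α_4 = 2: Horner steps 1 → 5 → 6, so m(2) = 6.
  α_5 = 5: Horner steps 1 → 1 → 1, so m(5) = 1.
Codeword c = [1, 0, 3, 6, 1] ∈ F_7^5.


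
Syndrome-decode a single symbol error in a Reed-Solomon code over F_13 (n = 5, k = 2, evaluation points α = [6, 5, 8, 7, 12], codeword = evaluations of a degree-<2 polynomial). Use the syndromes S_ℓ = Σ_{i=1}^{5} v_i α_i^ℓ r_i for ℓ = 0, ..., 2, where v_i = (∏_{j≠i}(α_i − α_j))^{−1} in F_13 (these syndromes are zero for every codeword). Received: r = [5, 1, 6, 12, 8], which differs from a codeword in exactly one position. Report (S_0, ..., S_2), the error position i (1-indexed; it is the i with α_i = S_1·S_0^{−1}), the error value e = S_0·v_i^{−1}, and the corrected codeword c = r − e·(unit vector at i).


S = (1, 5, 12), error at position 2, error magnitude e = 3, c = [5, 11, 6, 12, 8].

Step 1: column multipliers v_i = (∏_{j≠i}(α_i − α_j))^{−1} mod 13.
  i = 1 (α = 6): (6−5)(6−8)(6−7)(6−12) = 1·(−2)·(−1)·(−6) = −12 ≡ 1, so v_1 = 1^{−1} = 1 (mod 13).
  i = 2 (α = 5): (5−6)(5−8)(5−7)(5−12) = (−1)·(−3)·(−2)·(−7) = 42 ≡ 3, so v_2 = 3^{−1} = 9 (mod 13).
  i = 3 (α = 8): (8−6)(8−5)(8−7)(8−12) = 2·3·1·(−4) = −24 ≡ 2, so v_3 = 2^{−1} = 7 (mod 13).
  i = 4 (α = 7): (7−6)(7−5)(7−8)(7−12) = 1·2·(−1)·(−5) = 10 ≡ 10, so v_4 = 10^{−1} = 4 (mod 13).
  i = 5 (α = 12): (12−6)(12−5)(12−8)(12−7) = 6·7·4·5 = 840 ≡ 8, so v_5 = 8^{−1} = 5 (mod 13).
  v = [1, 9, 7, 4, 5].
Step 2: syndromes of r = [5, 1, 6, 12, 8] (all sums mod 13).
  S_0 = Σ v_i r_i = 1·5 + 9·1 + 7·6 + 4·12 + 5·8 = 144 ≡ 1.
  S_1 = Σ v_i α_i r_i = 1·6·5 + 9·5·1 + 7·8·6 + 4·7·12 + 5·12·8 = 1227 ≡ 5.
  α_i^2 mod 13 = [10, 12, 12, 10, 1].
  S_2 = Σ v_i α_i^2 r_i = 1·10·5 + 9·12·1 + 7·12·6 + 4·10·12 + 5·1·8 = 1182 ≡ 12.
  S = (1, 5, 12) ≠ 0, so r is not a codeword (an error is present).
Step 3: locate the error. For a single error e at position i, S_ℓ = v_i·e·α_i^ℓ, so α_err = S_1/S_0.
  S_0^{−1} = 1^{−1} = 1 (mod 13), so α_err = 5·1 = 5 ≡ 5 = α_2. Error position i = 2.
  Consistency check: S_2/S_1 = 12·8 = 96 ≡ 5 = α_err ✓ (single-error assumption holds).
Step 4: error magnitude e = S_0/v_2 = S_0·∏_{j≠2}(α_2 − α_j) = 1·3 = 3 ≡ 3 (mod 13).
Step 5: correct position 2: c_2 = r_2 − e = 1 − 3 ≡ 11 (mod 13). Hence c = [5, 11, 6, 12, 8].
  Check: interpolating c through the α_i gives m(x) = 2 + 7·x (degree < 2) with m(α_i) = c_i for every i, so c is indeed a codeword.


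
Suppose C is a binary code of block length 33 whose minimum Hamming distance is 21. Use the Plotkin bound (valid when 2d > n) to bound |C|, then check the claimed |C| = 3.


Plotkin bound M ≤ 4; given |C| = 3 ≤ bound (satisfied).

Check applicability: 2d = 42, n = 33.
2d − n = 9 > 0, so Plotkin applies.
Compute d/(2d−n) = 21/9 ≈ 2.3333.
⌊d/(2d−n)⌋ = 2.
Plotkin bound: M ≤ 2·2 = 4.
Given |C| = 3, check: satisfied.
This |C| is below the Plotkin bound.


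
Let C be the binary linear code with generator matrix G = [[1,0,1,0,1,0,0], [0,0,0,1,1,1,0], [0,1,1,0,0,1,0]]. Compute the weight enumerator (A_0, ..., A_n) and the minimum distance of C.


Weight distribution: A_0 = 1, A_3 = 4, A_4 = 3. Minimum distance d = 3.

Enumerate all 2^3 = 8 messages m ∈ F_2^3.
For each, compute codeword c = mG in F_2^7, then tally its weight.
  m = 000 → c = 0000000, weight = 0.
  m = 100 → c = 1010100, weight = 3.
  m = 010 → c = 0001110, weight = 3.
  m = 110 → c = 1011010, weight = 4.
  m = 001 → c = 0110010, weight = 3.
  m = 101 → c = 1100110, weight = 4.
  m = 011 → c = 0111100, weight = 4.
  m = 111 → c = 1101000, weight = 3.
Tally weights:
  weight 0: 1 codewords.
  weight 3: 4 codewords.
  weight 4: 3 codewords.
Minimum distance d = smallest w > 0 with A_w > 0 = 3.
Sanity: Σ A_w = 8 = 2^3 = 8 ✓.


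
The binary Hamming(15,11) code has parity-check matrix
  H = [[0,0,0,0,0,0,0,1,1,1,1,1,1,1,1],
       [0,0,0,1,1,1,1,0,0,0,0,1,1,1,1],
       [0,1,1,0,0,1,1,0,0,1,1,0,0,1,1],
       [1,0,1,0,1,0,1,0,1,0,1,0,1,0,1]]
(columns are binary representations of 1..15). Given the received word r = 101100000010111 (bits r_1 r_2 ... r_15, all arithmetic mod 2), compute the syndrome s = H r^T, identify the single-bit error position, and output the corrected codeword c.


s = (0, 0, 0, 1)^T, error position = 1, corrected codeword c = 001100000010111

Compute s = H r^T mod 2 one row at a time:
  s_1 = 0 + 0 + 0 + 1 + 0 + 1 + 1 + 1 = 4 ≡ 0 (mod 2).
  s_2 = 1 + 0 + 0 + 0 + 0 + 1 + 1 + 1 = 4 ≡ 0 (mod 2).
  s_3 = 0 + 1 + 0 + 0 + 0 + 1 + 1 + 1 = 4 ≡ 0 (mod 2).
  s_4 = 1 + 1 + 0 + 0 + 0 + 1 + 1 + 1 = 5 ≡ 1 (mod 2).
s = (0, 0, 0, 1)^T — this equals column 1 of H (binary 0001), so error is at position 1.
Correct: flip bit 1 of r = 101100000010111 to get c = 001100000010111.


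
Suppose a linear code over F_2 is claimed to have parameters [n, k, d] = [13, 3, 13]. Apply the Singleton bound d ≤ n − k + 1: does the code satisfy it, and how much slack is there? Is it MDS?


Singleton RHS = n − k + 1 = 11, slack = -2, bound violated (no such code; not MDS).

Singleton bound: d ≤ n − k + 1.
Here n = 13, k = 3, so n − k + 1 = 11.
Given d = 13, check d ≤ 11: NO.
Slack = (n − k + 1) − d = -2.
The slack is negative: d = 13 exceeds n − k + 1 = 11 by 2, so the Singleton bound is violated and no linear [13, 3, 13]_2 code can exist. In particular it is not MDS (MDS requires d = n − k + 1 exactly).
Description: the claimed parameters are [13, 3, 13]_2; such a code would be impossible (violates the Singleton bound).


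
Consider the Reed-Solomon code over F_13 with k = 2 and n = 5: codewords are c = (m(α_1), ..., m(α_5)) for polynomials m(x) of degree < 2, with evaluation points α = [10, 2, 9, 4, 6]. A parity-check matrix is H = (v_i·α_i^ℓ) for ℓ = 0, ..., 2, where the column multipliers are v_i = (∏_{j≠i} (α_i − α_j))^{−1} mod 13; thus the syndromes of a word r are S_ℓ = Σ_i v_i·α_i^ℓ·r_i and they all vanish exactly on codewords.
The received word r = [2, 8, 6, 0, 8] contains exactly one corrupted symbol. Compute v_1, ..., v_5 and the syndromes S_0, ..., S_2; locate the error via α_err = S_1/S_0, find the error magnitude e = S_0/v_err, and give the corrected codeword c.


S = (11, 1, 6), error at position 5, error magnitude e = 3, c = [2, 8, 6, 0, 5].

Step 1: column multipliers v_i = (∏_{j≠i}(α_i − α_j))^{−1} mod 13.
  i = 1 (α = 10): (10−2)(10−9)(10−4)(10−6) = 8·1·6·4 = 192 ≡ 10, so v_1 = 10^{−1} = 4 (mod 13).
  i = 2 (α = 2): (2−10)(2−9)(2−4)(2−6) = (−8)·(−7)·(−2)·(−4) = 448 ≡ 6, so v_2 = 6^{−1} = 11 (mod 13).
  i = 3 (α = 9): (9−10)(9−2)(9−4)(9−6) = (−1)·7·5·3 = −105 ≡ 12, so v_3 = 12^{−1} = 12 (mod 13).
  i = 4 (α = 4): (4−10)(4−2)(4−9)(4−6) = (−6)·2·(−5)·(−2) = −120 ≡ 10, so v_4 = 10^{−1} = 4 (mod 13).
  i = 5 (α = 6): (6−10)(6−2)(6−9)(6−4) = (−4)·4·(−3)·2 = 96 ≡ 5, so v_5 = 5^{−1} = 8 (mod 13).
  v = [4, 11, 12, 4, 8].
Step 2: syndromes of r = [2, 8, 6, 0, 8] (all sums mod 13).
  S_0 = Σ v_i r_i = 4·2 + 11·8 + 12·6 + 4·0 + 8·8 = 232 ≡ 11.
  S_1 = Σ v_i α_i r_i = 4·10·2 + 11·2·8 + 12·9·6 + 4·4·0 + 8·6·8 = 1288 ≡ 1.
  α_i^2 mod 13 = [9, 4, 3, 3, 10].
  S_2 = Σ v_i α_i^2 r_i = 4·9·2 + 11·4·8 + 12·3·6 + 4·3·0 + 8·10·8 = 1280 ≡ 6.
  S = (11, 1, 6) ≠ 0, so r is not a codeword (an error is present).
Step 3: locate the error. For a single error e at position i, S_ℓ = v_i·e·α_i^ℓ, so α_err = S_1/S_0.
  S_0^{−1} = 11^{−1} = 6 (mod 13), so α_err = 1·6 = 6 ≡ 6 = α_5. Error position i = 5.
  Consistency check: S_2/S_1 = 6·1 = 6 ≡ 6 = α_err ✓ (single-error assumption holds).
Step 4: error magnitude e = S_0/v_5 = S_0·∏_{j≠5}(α_5 − α_j) = 11·5 = 55 ≡ 3 (mod 13).
Step 5: correct position 5: c_5 = r_5 − e = 8 − 3 ≡ 5 (mod 13). Hence c = [2, 8, 6, 0, 5].
  Check: interpolating c through the α_i gives m(x) = 3 + 9·x (degree < 2) with m(α_i) = c_i for every i, so c is indeed a codeword.


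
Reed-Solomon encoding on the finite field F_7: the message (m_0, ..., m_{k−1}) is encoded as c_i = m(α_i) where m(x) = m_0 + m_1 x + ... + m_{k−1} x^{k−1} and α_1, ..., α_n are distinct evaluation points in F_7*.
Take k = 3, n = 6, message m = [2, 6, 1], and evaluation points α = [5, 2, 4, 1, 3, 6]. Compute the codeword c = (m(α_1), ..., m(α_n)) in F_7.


c = [1, 4, 0, 2, 1, 4]

Message polynomial: m(x) = 2 + 6·x + 1·x^2 (mod 7).
For each evaluation point α_i, compute m(α_i) mod 7:
  α_1 = 5: Horner steps 1 → 4 → 1, so m(5) = 1.
  α_2 = 2: Horner steps 1 → 1 → 4, so m(2) = 4.
  α_3 = 4: Horner steps 1 → 3 → 0, so m(4) = 0.
  α_4 = 1: Horner steps 1 → 0 → 2, so m(1) = 2.
  α_5 = 3: Horner steps 1 → 2 → 1, so m(3) = 1.
  α_6 = 6: Horner steps 1 → 5 → 4, so m(6) = 4.
Codeword c = [1, 4, 0, 2, 1, 4] ∈ F_7^6.


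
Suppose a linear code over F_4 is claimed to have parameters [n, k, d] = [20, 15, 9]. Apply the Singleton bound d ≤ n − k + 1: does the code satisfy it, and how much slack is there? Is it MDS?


Singleton RHS = n − k + 1 = 6, slack = -3, bound violated (no such code; not MDS).

Singleton bound: d ≤ n − k + 1.
Here n = 20, k = 15, so n − k + 1 = 6.
Given d = 9, check d ≤ 6: NO.
Slack = (n − k + 1) − d = -3.
The slack is negative: d = 9 exceeds n − k + 1 = 6 by 3, so the Singleton bound is violated and no linear [20, 15, 9]_4 code can exist. In particular it is not MDS (MDS requires d = n − k + 1 exactly).
Description: the claimed parameters are [20, 15, 9]_4; such a code would be impossible (violates the Singleton bound).


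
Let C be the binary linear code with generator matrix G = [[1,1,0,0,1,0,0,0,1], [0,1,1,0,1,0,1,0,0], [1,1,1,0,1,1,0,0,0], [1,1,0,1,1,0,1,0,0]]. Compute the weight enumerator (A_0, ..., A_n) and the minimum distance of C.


Weight distribution: A_0 = 1, A_3 = 4, A_4 = 6, A_5 = 4, A_8 = 1. Minimum distance d = 3.

Enumerate all 2^4 = 16 messages m ∈ F_2^4.
For each, compute codeword c = mG in F_2^9, then tally its weight.
  m = 0000 → c = 000000000, weight = 0.
  m = 1000 → c = 110010001, weight = 4.
  m = 0100 → c = 011010100, weight = 4.
  m = 1100 → c = 101000101, weight = 4.
  m = 0010 → c = 111011000, weight = 5.
  m = 1010 → c = 001001001, weight = 3.
  m = 0110 → c = 100001100, weight = 3.
  m = 1110 → c = 010011101, weight = 5.
  m = 0001 → c = 110110100, weight = 5.
  m = 1001 → c = 000100101, weight = 3.
  m = 0101 → c = 101100000, weight = 3.
  m = 1101 → c = 011110001, weight = 5.
  m = 0011 → c = 001101100, weight = 4.
  m = 1011 → c = 111111101, weight = 8.
  m = 0111 → c = 010111000, weight = 4.
  m = 1111 → c = 100101001, weight = 4.
Tally weights:
  weight 0: 1 codewords.
  weight 3: 4 codewords.
  weight 4: 6 codewords.
  weight 5: 4 codewords.
  weight 8: 1 codewords.
Minimum distance d = smallest w > 0 with A_w > 0 = 3.
Sanity: Σ A_w = 16 = 2^4 = 16 ✓.


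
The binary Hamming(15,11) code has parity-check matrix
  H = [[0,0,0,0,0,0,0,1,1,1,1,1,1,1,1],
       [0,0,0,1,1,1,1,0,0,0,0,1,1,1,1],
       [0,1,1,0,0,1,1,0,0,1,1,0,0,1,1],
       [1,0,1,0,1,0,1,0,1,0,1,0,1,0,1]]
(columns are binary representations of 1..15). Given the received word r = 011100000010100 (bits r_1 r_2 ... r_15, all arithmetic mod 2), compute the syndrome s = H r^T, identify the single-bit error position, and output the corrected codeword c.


s = (0, 0, 1, 1)^T, error position = 3, corrected codeword c = 010100000010100

Compute s = H r^T mod 2 one row at a time:
  s_1 = 0 + 0 + 0 + 1 + 0 + 1 + 0 + 0 = 2 ≡ 0 (mod 2).
  s_2 = 1 + 0 + 0 + 0 + 0 + 1 + 0 + 0 = 2 ≡ 0 (mod 2).
  s_3 = 1 + 1 + 0 + 0 + 0 + 1 + 0 + 0 = 3 ≡ 1 (mod 2).
  s_4 = 0 + 1 + 0 + 0 + 0 + 1 + 1 + 0 = 3 ≡ 1 (mod 2).
s = (0, 0, 1, 1)^T — this equals column 3 of H (binary 0011), so error is at position 3.
Correct: flip bit 3 of r = 011100000010100 to get c = 010100000010100.


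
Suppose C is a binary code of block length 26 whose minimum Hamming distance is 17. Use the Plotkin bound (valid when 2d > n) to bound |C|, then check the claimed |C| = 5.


Plotkin bound M ≤ 4; given |C| = 5 > bound (violated).

Check applicability: 2d = 34, n = 26.
2d − n = 8 > 0, so Plotkin applies.
Compute d/(2d−n) = 17/8 ≈ 2.1250.
⌊d/(2d−n)⌋ = 2.
Plotkin bound: M ≤ 2·2 = 4.
Given |C| = 5, check: VIOLATED.
This |C| is above the Plotkin bound, so no binary code with n = 26, d = 17 and 5 codewords exists.


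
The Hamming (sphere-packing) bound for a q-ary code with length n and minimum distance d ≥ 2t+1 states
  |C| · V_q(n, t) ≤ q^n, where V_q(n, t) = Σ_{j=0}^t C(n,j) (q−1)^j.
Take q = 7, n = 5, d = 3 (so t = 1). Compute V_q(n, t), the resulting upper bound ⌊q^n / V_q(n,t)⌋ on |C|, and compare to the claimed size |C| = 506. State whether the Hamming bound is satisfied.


V_q(n, t) = 31, q^n = 16807, Hamming bound = 542, |C| = 506 ≤ bound (satisfied).

Step 1: Compute V_q(n, t) = Σ_{j=0}^1 C(n, j) (q−1)^j.
  j = 0: C(5,0)·(6)^0 = 1·1 = 1.
  j = 1: C(5,1)·(6)^1 = 5·6 = 30.
  V_q(n, t) = 1 + 30 = 31.
Step 2: q^n = 7^5 = 16807.
Step 3: Hamming bound ⌊q^n / V_q(n,t)⌋ = ⌊16807/31⌋ = 542.
Step 4: Compare |C| = 506 to 542: satisfied.
The claimed |C| lies below the Hamming bound.


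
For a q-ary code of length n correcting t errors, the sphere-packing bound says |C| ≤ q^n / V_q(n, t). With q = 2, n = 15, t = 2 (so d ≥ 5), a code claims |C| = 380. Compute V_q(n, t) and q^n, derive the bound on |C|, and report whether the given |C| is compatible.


V_q(n, t) = 121, q^n = 32768, Hamming bound = 270, |C| = 380 > bound (violated).

Step 1: Compute V_q(n, t) = Σ_{j=0}^2 C(n, j) (q−1)^j.
  j = 0: C(15,0)·(1)^0 = 1·1 = 1.
  j = 1: C(15,1)·(1)^1 = 15·1 = 15.
  j = 2: C(15,2)·(1)^2 = 105·1 = 105.
  V_q(n, t) = 1 + 15 + 105 = 121.
Step 2: q^n = 2^15 = 32768.
Step 3: Hamming bound ⌊q^n / V_q(n,t)⌋ = ⌊32768/121⌋ = 270.
Step 4: Compare |C| = 380 to 270: violated.
The claimed |C| lies above the Hamming bound, so no 2-ary code of length 15 with d ≥ 5 can have 380 codewords.


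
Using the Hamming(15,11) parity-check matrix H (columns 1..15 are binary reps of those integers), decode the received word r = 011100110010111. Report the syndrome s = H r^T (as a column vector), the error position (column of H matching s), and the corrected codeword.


s = (1, 1, 0, 1)^T, error position = 13, corrected codeword c = 011100110010011

Compute s = H r^T mod 2 one row at a time:
  s_1 = 1 + 0 + 0 + 1 + 0 + 1 + 1 + 1 = 5 ≡ 1 (mod 2).
  s_2 = 1 + 0 + 0 + 1 + 0 + 1 + 1 + 1 = 5 ≡ 1 (mod 2).
  s_3 = 1 + 1 + 0 + 1 + 0 + 1 + 1 + 1 = 6 ≡ 0 (mod 2).
  s_4 = 0 + 1 + 0 + 1 + 0 + 1 + 1 + 1 = 5 ≡ 1 (mod 2).
s = (1, 1, 0, 1)^T — this equals column 13 of H (binary 1101), so error is at position 13.
Correct: flip bit 13 of r = 011100110010111 to get c = 011100110010011.


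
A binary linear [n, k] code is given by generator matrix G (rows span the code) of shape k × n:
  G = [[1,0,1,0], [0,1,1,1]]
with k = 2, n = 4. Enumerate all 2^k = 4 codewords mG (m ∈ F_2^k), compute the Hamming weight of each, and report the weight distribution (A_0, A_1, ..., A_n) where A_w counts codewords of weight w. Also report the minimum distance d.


Weight distribution: A_0 = 1, A_2 = 1, A_3 = 2. Minimum distance d = 2.

Enumerate all 2^2 = 4 messages m ∈ F_2^2.
For each, compute codeword c = mG in F_2^4, then tally its weight.
  m = 00 → c = 0000, weight = 0.
  m = 10 → c = 1010, weight = 2.
  m = 01 → c = 0111, weight = 3.
  m = 11 → c = 1101, weight = 3.
Tally weights:
  weight 0: 1 codewords.
  weight 2: 1 codewords.
  weight 3: 2 codewords.
Minimum distance d = smallest w > 0 with A_w > 0 = 2.
Sanity: Σ A_w = 4 = 2^2 = 4 ✓.


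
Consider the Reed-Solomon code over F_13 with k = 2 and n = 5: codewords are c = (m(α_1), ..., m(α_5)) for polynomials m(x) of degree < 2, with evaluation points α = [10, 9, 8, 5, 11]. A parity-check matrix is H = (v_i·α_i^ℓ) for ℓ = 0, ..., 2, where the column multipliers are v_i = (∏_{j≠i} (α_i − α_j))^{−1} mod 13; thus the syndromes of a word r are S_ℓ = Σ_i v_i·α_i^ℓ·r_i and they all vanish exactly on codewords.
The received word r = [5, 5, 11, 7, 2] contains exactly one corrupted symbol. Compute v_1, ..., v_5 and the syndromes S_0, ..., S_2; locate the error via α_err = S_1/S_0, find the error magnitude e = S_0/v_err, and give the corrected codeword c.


S = (11, 8, 7), error at position 2, error magnitude e = 10, c = [5, 8, 11, 7, 2].

Step 1: column multipliers v_i = (∏_{j≠i}(α_i − α_j))^{−1} mod 13.
  i = 1 (α = 10): (10−9)(10−8)(10−5)(10−11) = 1·2·5·(−1) = −10 ≡ 3, so v_1 = 3^{−1} = 9 (mod 13).
  i = 2 (α = 9): (9−10)(9−8)(9−5)(9−11) = (−1)·1·4·(−2) = 8 ≡ 8, so v_2 = 8^{−1} = 5 (mod 13).
  i = 3 (α = 8): (8−10)(8−9)(8−5)(8−11) = (−2)·(−1)·3·(−3) = −18 ≡ 8, so v_3 = 8^{−1} = 5 (mod 13).
  i = 4 (α = 5): (5−10)(5−9)(5−8)(5−11) = (−5)·(−4)·(−3)·(−6) = 360 ≡ 9, so v_4 = 9^{−1} = 3 (mod 13).
  i = 5 (α = 11): (11−10)(11−9)(11−8)(11−5) = 1·2·3·6 = 36 ≡ 10, so v_5 = 10^{−1} = 4 (mod 13).
  v = [9, 5, 5, 3, 4].
Step 2: syndromes of r = [5, 5, 11, 7, 2] (all sums mod 13).
  S_0 = Σ v_i r_i = 9·5 + 5·5 + 5·11 + 3·7 + 4·2 = 154 ≡ 11.
  S_1 = Σ v_i α_i r_i = 9·10·5 + 5·9·5 + 5·8·11 + 3·5·7 + 4·11·2 = 1308 ≡ 8.
  α_i^2 mod 13 = [9, 3, 12, 12, 4].
  S_2 = Σ v_i α_i^2 r_i = 9·9·5 + 5·3·5 + 5·12·11 + 3·12·7 + 4·4·2 = 1424 ≡ 7.
  S = (11, 8, 7) ≠ 0, so r is not a codeword (an error is present).
Step 3: locate the error. For a single error e at position i, S_ℓ = v_i·e·α_i^ℓ, so α_err = S_1/S_0.
  S_0^{−1} = 11^{−1} = 6 (mod 13), so α_err = 8·6 = 48 ≡ 9 = α_2. Error position i = 2.
  Consistency check: S_2/S_1 = 7·5 = 35 ≡ 9 = α_err ✓ (single-error assumption holds).
Step 4: error magnitude e = S_0/v_2 = S_0·∏_{j≠2}(α_2 − α_j) = 11·8 = 88 ≡ 10 (mod 13).
Step 5: correct position 2: c_2 = r_2 − e = 5 − 10 ≡ 8 (mod 13). Hence c = [5, 8, 11, 7, 2].
  Check: interpolating c through the α_i gives m(x) = 9 + 10·x (degree < 2) with m(α_i) = c_i for every i, so c is indeed a codeword.


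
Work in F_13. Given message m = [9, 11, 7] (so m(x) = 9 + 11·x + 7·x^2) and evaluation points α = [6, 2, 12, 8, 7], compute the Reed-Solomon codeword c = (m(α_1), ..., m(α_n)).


c = [2, 7, 5, 12, 0]

Message polynomial: m(x) = 9 + 11·x + 7·x^2 (mod 13).
For each evaluation point α_i, compute m(α_i) mod 13:
  α_1 = 6: Horner steps 7 → 1 → 2, so m(6) = 2.
  α_2 = 2: Horner steps 7 → 12 → 7, so m(2) = 7.
  α_3 = 12: Horner steps 7 → 4 → 5, so m(12) = 5.
  α_4 = 8: Horner steps 7 → 2 → 12, so m(8) = 12.
  α_5 = 7: Horner steps 7 → 8 → 0, so m(7) = 0.
Codeword c = [2, 7, 5, 12, 0] ∈ F_13^5.


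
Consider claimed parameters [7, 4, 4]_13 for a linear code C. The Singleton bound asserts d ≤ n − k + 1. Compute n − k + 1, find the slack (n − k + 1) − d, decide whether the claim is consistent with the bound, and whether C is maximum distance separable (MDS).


Singleton RHS = n − k + 1 = 4, slack = 0, bound satisfied, MDS.

Singleton bound: d ≤ n − k + 1.
Here n = 7, k = 4, so n − k + 1 = 4.
Given d = 4, check d ≤ 4: YES.
Slack = (n − k + 1) − d = 0.
The code is MDS (slack = 0).
Description: the claimed parameters are [7, 4, 4]_13; such a code would be MDS (meets Singleton bound).


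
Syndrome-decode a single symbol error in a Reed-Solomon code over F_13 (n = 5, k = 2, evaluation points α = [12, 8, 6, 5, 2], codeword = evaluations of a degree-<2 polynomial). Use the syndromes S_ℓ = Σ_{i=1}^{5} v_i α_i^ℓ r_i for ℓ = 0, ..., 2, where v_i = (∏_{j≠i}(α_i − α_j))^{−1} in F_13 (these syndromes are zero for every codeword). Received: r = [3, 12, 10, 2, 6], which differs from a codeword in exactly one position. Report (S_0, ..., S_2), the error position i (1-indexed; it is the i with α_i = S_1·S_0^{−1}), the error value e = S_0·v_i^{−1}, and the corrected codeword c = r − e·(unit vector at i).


S = (3, 2, 10), error at position 4, error magnitude e = 6, c = [3, 12, 10, 9, 6].

Step 1: column multipliers v_i = (∏_{j≠i}(α_i − α_j))^{−1} mod 13.
  i = 1 (α = 12): (12−8)(12−6)(12−5)(12−2) = 4·6·7·10 = 1680 ≡ 3, so v_1 = 3^{−1} = 9 (mod 13).
  i = 2 (α = 8): (8−12)(8−6)(8−5)(8−2) = (−4)·2·3·6 = −144 ≡ 12, so v_2 = 12^{−1} = 12 (mod 13).
  i = 3 (α = 6): (6−12)(6−8)(6−5)(6−2) = (−6)·(−2)·1·4 = 48 ≡ 9, so v_3 = 9^{−1} = 3 (mod 13).
  i = 4 (α = 5): (5−12)(5−8)(5−6)(5−2) = (−7)·(−3)·(−1)·3 = −63 ≡ 2, so v_4 = 2^{−1} = 7 (mod 13).
  i = 5 (α = 2): (2−12)(2−8)(2−6)(2−5) = (−10)·(−6)·(−4)·(−3) = 720 ≡ 5, so v_5 = 5^{−1} = 8 (mod 13).
  v = [9, 12, 3, 7, 8].
Step 2: syndromes of r = [3, 12, 10, 2, 6] (all sums mod 13).
  S_0 = Σ v_i r_i = 9·3 + 12·12 + 3·10 + 7·2 + 8·6 = 263 ≡ 3.
  S_1 = Σ v_i α_i r_i = 9·12·3 + 12·8·12 + 3·6·10 + 7·5·2 + 8·2·6 = 1822 ≡ 2.
  α_i^2 mod 13 = [1, 12, 10, 12, 4].
  S_2 = Σ v_i α_i^2 r_i = 9·1·3 + 12·12·12 + 3·10·10 + 7·12·2 + 8·4·6 = 2415 ≡ 10.
  S = (3, 2, 10) ≠ 0, so r is not a codeword (an error is present).
Step 3: locate the error. For a single error e at position i, S_ℓ = v_i·e·α_i^ℓ, so α_err = S_1/S_0.
  S_0^{−1} = 3^{−1} = 9 (mod 13), so α_err = 2·9 = 18 ≡ 5 = α_4. Error position i = 4.
  Consistency check: S_2/S_1 = 10·7 = 70 ≡ 5 = α_err ✓ (single-error assumption holds).
Step 4: error magnitude e = S_0/v_4 = S_0·∏_{j≠4}(α_4 − α_j) = 3·2 = 6 ≡ 6 (mod 13).
Step 5: correct position 4: c_4 = r_4 − e = 2 − 6 ≡ 9 (mod 13). Hence c = [3, 12, 10, 9, 6].
  Check: interpolating c through the α_i gives m(x) = 4 + 1·x (degree < 2) with m(α_i) = c_i for every i, so c is indeed a codeword.


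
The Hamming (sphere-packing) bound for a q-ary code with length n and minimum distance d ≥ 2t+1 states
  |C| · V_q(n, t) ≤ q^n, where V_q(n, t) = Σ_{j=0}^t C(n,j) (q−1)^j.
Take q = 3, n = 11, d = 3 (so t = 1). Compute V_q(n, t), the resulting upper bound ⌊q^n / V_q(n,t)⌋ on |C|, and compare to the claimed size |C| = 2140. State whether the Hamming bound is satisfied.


V_q(n, t) = 23, q^n = 177147, Hamming bound = 7702, |C| = 2140 ≤ bound (satisfied).

Step 1: Compute V_q(n, t) = Σ_{j=0}^1 C(n, j) (q−1)^j.
  j = 0: C(11,0)·(2)^0 = 1·1 = 1.
  j = 1: C(11,1)·(2)^1 = 11·2 = 22.
  V_q(n, t) = 1 + 22 = 23.
Step 2: q^n = 3^11 = 177147.
Step 3: Hamming bound ⌊q^n / V_q(n,t)⌋ = ⌊177147/23⌋ = 7702.
Step 4: Compare |C| = 2140 to 7702: satisfied.
The claimed |C| lies below the Hamming bound.


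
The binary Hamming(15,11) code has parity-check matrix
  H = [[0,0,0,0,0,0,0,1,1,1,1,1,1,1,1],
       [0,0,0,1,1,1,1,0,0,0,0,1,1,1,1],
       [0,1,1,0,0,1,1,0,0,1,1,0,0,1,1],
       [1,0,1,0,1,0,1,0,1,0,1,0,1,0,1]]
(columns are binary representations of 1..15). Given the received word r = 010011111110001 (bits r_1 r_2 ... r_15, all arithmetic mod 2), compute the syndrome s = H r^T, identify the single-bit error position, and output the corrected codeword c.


s = (1, 0, 0, 1)^T, error position = 9, corrected codeword c = 010011110110001

Compute s = H r^T mod 2 one row at a time:
  s_1 = 1 + 1 + 1 + 1 + 0 + 0 + 0 + 1 = 5 ≡ 1 (mod 2).
  s_2 = 0 + 1 + 1 + 1 + 0 + 0 + 0 + 1 = 4 ≡ 0 (mod 2).
  s_3 = 1 + 0 + 1 + 1 + 1 + 1 + 0 + 1 = 6 ≡ 0 (mod 2).
  s_4 = 0 + 0 + 1 + 1 + 1 + 1 + 0 + 1 = 5 ≡ 1 (mod 2).
s = (1, 0, 0, 1)^T — this equals column 9 of H (binary 1001), so error is at position 9.
Correct: flip bit 9 of r = 010011111110001 to get c = 010011110110001.


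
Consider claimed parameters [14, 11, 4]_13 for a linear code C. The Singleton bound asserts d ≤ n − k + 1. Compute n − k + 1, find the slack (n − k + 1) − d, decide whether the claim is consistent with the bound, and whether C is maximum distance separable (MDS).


Singleton RHS = n − k + 1 = 4, slack = 0, bound satisfied, MDS.

Singleton bound: d ≤ n − k + 1.
Here n = 14, k = 11, so n − k + 1 = 4.
Given d = 4, check d ≤ 4: YES.
Slack = (n − k + 1) − d = 0.
The code is MDS (slack = 0).
Description: the claimed parameters are [14, 11, 4]_13; such a code would be MDS (meets Singleton bound).


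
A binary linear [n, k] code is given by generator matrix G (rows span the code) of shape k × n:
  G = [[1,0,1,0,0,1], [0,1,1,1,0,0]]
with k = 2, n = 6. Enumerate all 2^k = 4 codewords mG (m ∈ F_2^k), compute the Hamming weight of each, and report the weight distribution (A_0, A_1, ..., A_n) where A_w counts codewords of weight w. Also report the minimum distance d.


Weight distribution: A_0 = 1, A_3 = 2, A_4 = 1. Minimum distance d = 3.

Enumerate all 2^2 = 4 messages m ∈ F_2^2.
For each, compute codeword c = mG in F_2^6, then tally its weight.
  m = 00 → c = 000000, weight = 0.
  m = 10 → c = 101001, weight = 3.
  m = 01 → c = 011100, weight = 3.
  m = 11 → c = 110101, weight = 4.
Tally weights:
  weight 0: 1 codewords.
  weight 3: 2 codewords.
  weight 4: 1 codewords.
Minimum distance d = smallest w > 0 with A_w > 0 = 3.
Sanity: Σ A_w = 4 = 2^2 = 4 ✓.
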